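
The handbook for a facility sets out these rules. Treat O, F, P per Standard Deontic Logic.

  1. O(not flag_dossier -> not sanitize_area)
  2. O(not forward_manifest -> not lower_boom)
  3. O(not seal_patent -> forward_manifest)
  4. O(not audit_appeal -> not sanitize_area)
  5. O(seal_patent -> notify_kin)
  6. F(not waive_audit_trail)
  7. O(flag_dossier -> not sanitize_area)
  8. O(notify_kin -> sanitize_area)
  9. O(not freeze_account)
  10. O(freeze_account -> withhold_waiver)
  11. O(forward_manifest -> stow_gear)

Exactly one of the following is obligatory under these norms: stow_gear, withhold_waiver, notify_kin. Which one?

Premises 1 and 7 cover both cases: O(not flag_dossier -> not sanitize_area) and O(flag_dossier -> not sanitize_area). Since not flag_dossier ∨ flag_dossier is a tautology, O(not sanitize_area) follows.
Premise 8 is O(notify_kin -> sanitize_area); contrapositively O(not sanitize_area -> not notify_kin). Since O(not sanitize_area) holds, K gives O(not notify_kin).
Premise 5, O(seal_patent -> notify_kin), contraposes to O(not notify_kin -> not seal_patent); with O(not notify_kin) we get O(not seal_patent).
With premise 3, O(not seal_patent -> forward_manifest), the K-axiom yields O(forward_manifest).
With premise 11, O(forward_manifest -> stow_gear), the K-axiom yields O(stow_gear).
So O(stow_gear) holds — stow_gear is obligatory. None of the other listed options is made obligatory by any chain of premises.

stow_gear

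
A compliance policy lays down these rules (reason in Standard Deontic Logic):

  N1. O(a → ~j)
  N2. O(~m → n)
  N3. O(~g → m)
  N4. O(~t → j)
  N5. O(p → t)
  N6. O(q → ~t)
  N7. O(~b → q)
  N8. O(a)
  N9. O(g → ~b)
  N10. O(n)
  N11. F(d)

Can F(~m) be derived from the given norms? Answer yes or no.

Premise 8 gives O(a).
From O(a) and premise 1, O(a → ~j), we obtain O(~j).
Premise 4, O(~t → j), contraposes to O(~j → t); with O(~j) we get O(t).
Premise 6 is O(q → ~t); contrapositively O(t → ~q). Since O(t) holds, K gives O(~q).
Premise 7 is O(~b → q); contrapositively O(~q → b). Since O(~q) holds, K gives O(b).
Premise 9 is O(g → ~b); contrapositively O(b → ~g). Since O(b) holds, K gives O(~g).
Applying K to premise 3 (O(~g → m)) and O(~g) yields O(m).
Premises 2, 5, 10, 11 do not contribute to this derivation.
So O(m) holds, i.e. F(~m). The claim follows.

Yes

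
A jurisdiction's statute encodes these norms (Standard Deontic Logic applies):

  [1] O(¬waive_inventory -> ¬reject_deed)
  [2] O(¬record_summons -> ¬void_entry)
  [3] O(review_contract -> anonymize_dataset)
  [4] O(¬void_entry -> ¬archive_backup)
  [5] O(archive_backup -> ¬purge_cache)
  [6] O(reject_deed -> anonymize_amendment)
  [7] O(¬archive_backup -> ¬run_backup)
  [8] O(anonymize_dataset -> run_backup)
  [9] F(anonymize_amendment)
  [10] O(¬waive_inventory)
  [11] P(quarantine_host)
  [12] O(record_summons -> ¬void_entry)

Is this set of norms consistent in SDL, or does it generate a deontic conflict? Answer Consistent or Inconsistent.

Consistent

Premise 6 is O(reject_deed -> anonymize_amendment), but O(reject_deed) is not derivable from the premises, so it does not yield O(anonymize_amendment).
So O(anonymize_amendment) is not derivable, and the apparent clash with O(¬anonymize_amendment) does not arise.
A world satisfying every obligation exists (e.g. anonymize_amendment=false, anonymize_dataset=false, archive_backup=false, purge_cache=false, quarantine_host=false, record_summons=false, reject_deed=false, review_contract=false, run_backup=false, void_entry=false, waive_inventory=false); no atom is both obligatory and forbidden, so the set is consistent.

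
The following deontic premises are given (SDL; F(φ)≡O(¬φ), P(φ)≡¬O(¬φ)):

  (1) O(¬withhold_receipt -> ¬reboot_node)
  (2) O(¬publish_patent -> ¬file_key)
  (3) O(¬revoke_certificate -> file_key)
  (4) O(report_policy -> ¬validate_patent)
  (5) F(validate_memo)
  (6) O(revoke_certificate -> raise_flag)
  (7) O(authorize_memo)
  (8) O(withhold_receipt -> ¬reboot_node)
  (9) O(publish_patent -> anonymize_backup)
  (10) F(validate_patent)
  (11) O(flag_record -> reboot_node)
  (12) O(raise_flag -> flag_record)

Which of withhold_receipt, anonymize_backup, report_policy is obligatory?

Premises 8 and 1 are O(withhold_receipt -> ¬reboot_node) and O(¬withhold_receipt -> ¬reboot_node); every ideal world satisfies withhold_receipt or ¬withhold_receipt, so in either case ¬reboot_node holds — hence O(¬reboot_node).
Premise 11, O(flag_record -> reboot_node), contraposes to O(¬reboot_node -> ¬flag_record); with O(¬reboot_node) we get O(¬flag_record).
Premise 12, O(raise_flag -> flag_record), contraposes to O(¬flag_record -> ¬raise_flag); with O(¬flag_record) we get O(¬raise_flag).
Premise 6, O(revoke_certificate -> raise_flag), contraposes to O(¬raise_flag -> ¬revoke_certificate); with O(¬raise_flag) we get O(¬revoke_certificate).
Premise 3 is O(¬revoke_certificate -> file_key); since O(¬revoke_certificate), deontic closure gives O(file_key).
Premise 2, O(¬publish_patent -> ¬file_key), contraposes to O(file_key -> publish_patent); with O(file_key) we get O(publish_patent).
From O(publish_patent) and premise 9, O(publish_patent -> anonymize_backup), we obtain O(anonymize_backup).
So O(anonymize_backup) holds — anonymize_backup is obligatory. None of the other listed options is made obligatory by any chain of premises.

anonymize_backup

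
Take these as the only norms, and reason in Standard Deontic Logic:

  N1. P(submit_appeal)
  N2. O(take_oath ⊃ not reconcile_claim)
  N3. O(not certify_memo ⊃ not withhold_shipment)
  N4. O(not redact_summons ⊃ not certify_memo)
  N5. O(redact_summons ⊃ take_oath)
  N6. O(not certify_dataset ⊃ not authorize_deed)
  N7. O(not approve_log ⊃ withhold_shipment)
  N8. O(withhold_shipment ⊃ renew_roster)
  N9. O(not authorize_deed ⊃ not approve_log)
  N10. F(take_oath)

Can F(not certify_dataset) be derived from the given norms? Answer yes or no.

Premise 10 is F(take_oath), i.e. O(not take_oath).
Premise 5 is O(redact_summons ⊃ take_oath); contrapositively O(not take_oath ⊃ not redact_summons). Since O(not take_oath) holds, K gives O(not redact_summons).
Premise 4 is O(not redact_summons ⊃ not certify_memo); since O(not redact_summons), deontic closure gives O(not certify_memo).
Applying K to premise 3 (O(not certify_memo ⊃ not withhold_shipment)) and O(not certify_memo) yields O(not withhold_shipment).
The contrapositive of premise 7 (O(not approve_log ⊃ withhold_shipment)) is O(not withhold_shipment ⊃ approve_log), and O(not withhold_shipment) is already established, so O(approve_log).
Premise 9, O(not authorize_deed ⊃ not approve_log), contraposes to O(approve_log ⊃ authorize_deed); with O(approve_log) we get O(authorize_deed).
Premise 6, O(not certify_dataset ⊃ not authorize_deed), contraposes to O(authorize_deed ⊃ certify_dataset); with O(authorize_deed) we get O(certify_dataset).
Premises 1, 2, 8 do not contribute to this derivation.
So O(certify_dataset) holds, i.e. F(not certify_dataset). The claim follows.

Yes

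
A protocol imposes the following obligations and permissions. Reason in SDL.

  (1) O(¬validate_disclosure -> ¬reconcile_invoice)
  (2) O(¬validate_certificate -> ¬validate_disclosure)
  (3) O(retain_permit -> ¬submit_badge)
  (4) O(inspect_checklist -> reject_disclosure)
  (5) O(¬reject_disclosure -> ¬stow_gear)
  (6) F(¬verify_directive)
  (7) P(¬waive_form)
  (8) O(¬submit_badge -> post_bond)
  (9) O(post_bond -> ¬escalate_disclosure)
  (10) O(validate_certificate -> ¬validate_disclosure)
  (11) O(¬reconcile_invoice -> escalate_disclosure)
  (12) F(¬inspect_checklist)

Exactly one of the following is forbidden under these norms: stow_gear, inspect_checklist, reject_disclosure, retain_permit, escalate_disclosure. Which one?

Premises 10 and 2 are O(validate_certificate -> ¬validate_disclosure) and O(¬validate_certificate -> ¬validate_disclosure); every ideal world satisfies validate_certificate or ¬validate_certificate, so in either case ¬validate_disclosure holds — hence O(¬validate_disclosure).
Premise 1 is O(¬validate_disclosure -> ¬reconcile_invoice); since O(¬validate_disclosure), deontic closure gives O(¬reconcile_invoice).
With premise 11, O(¬reconcile_invoice -> escalate_disclosure), the K-axiom yields O(escalate_disclosure).
Premise 9 is O(post_bond -> ¬escalate_disclosure); contrapositively O(escalate_disclosure -> ¬post_bond). Since O(escalate_disclosure) holds, K gives O(¬post_bond).
Premise 8 is O(¬submit_badge -> post_bond); contrapositively O(¬post_bond -> submit_badge). Since O(¬post_bond) holds, K gives O(submit_badge).
The contrapositive of premise 3 (O(retain_permit -> ¬submit_badge)) is O(submit_badge -> ¬retain_permit), and O(submit_badge) is already established, so O(¬retain_permit).
So O(¬retain_permit) holds, i.e. retain_permit is forbidden. None of the other listed options is forbidden under the premises.

retain_permit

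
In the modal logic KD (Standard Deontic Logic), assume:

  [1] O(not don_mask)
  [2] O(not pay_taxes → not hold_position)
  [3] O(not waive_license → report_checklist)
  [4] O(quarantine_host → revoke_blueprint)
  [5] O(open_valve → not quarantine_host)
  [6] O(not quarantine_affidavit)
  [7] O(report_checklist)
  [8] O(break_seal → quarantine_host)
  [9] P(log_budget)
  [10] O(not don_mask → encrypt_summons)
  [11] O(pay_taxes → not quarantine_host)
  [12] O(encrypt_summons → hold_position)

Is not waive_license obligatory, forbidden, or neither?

Premise 3 is O(not waive_license → report_checklist); even if O(report_checklist) held, inferring O(not waive_license) would be affirming the consequent — invalid.
No premise or chain of K-axiom applications forces O(not waive_license), and none forces O(waive_license). So not waive_license is neither obligatory nor forbidden under these norms.

Neither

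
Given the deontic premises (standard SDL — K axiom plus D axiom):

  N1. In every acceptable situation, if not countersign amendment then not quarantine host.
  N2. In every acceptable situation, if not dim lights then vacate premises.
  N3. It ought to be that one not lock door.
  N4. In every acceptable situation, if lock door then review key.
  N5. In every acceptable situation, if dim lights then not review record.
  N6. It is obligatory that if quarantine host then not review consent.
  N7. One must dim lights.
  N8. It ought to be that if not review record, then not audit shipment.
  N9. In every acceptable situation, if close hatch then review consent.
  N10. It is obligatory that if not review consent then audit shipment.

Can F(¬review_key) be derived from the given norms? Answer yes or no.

No

Premise 4 is O(lock_door → review_key), but O(lock_door) is not derivable from the premises, so it does not yield O(review_key).
No other premise forces O(review_key). An ideal world satisfying every premise can still have ¬review_key true, so F(¬review_key) is not derivable.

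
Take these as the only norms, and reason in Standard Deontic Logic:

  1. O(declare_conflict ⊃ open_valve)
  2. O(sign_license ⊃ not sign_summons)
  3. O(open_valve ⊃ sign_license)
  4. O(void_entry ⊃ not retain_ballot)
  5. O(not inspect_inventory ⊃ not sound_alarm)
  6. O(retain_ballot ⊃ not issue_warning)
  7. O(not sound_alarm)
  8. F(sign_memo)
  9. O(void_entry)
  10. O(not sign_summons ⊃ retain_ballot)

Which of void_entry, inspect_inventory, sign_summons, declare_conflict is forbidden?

Premise 9 gives O(void_entry).
With premise 4, O(void_entry ⊃ not retain_ballot), the K-axiom yields O(not retain_ballot).
The contrapositive of premise 10 (O(not sign_summons ⊃ retain_ballot)) is O(not retain_ballot ⊃ sign_summons), and O(not retain_ballot) is already established, so O(sign_summons).
Premise 2 is O(sign_license ⊃ not sign_summons); contrapositively O(sign_summons ⊃ not sign_license). Since O(sign_summons) holds, K gives O(not sign_license).
Premise 3, O(open_valve ⊃ sign_license), contraposes to O(not sign_license ⊃ not open_valve); with O(not sign_license) we get O(not open_valve).
Premise 1, O(declare_conflict ⊃ open_valve), contraposes to O(not open_valve ⊃ not declare_conflict); with O(not open_valve) we get O(not declare_conflict).
So O(not declare_conflict) holds, i.e. declare_conflict is forbidden. None of the other listed options is forbidden under the premises.

declare_conflict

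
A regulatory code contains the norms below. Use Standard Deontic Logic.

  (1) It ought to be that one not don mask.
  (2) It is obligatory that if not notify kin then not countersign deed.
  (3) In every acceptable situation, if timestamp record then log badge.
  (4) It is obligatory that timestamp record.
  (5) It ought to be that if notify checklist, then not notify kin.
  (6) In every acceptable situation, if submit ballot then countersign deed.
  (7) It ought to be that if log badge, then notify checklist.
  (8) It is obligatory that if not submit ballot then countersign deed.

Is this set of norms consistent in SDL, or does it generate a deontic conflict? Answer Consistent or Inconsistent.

Premises 8 and 6 are O(¬submit_ballot → countersign_deed) and O(submit_ballot → countersign_deed); every ideal world satisfies ¬submit_ballot or submit_ballot, so in either case countersign_deed holds — hence O(countersign_deed).
Premise 2 is O(¬notify_kin → ¬countersign_deed); contrapositively O(countersign_deed → notify_kin). Since O(countersign_deed) holds, K gives O(notify_kin).
The contrapositive of premise 5 (O(notify_checklist → ¬notify_kin)) is O(notify_kin → ¬notify_checklist), and O(notify_kin) is already established, so O(¬notify_checklist).
The contrapositive of premise 7 (O(log_badge → notify_checklist)) is O(¬notify_checklist → ¬log_badge), and O(¬notify_checklist) is already established, so O(¬log_badge).
Premise 3 is O(timestamp_record → log_badge); contrapositively O(¬log_badge → ¬timestamp_record). Since O(¬log_badge) holds, K gives O(¬timestamp_record).
Yet premise 4 states O(timestamp_record).
We now have both O(¬timestamp_record) and O(timestamp_record) — timestamp_record is simultaneously obligatory and forbidden, violating the D-axiom.

Inconsistent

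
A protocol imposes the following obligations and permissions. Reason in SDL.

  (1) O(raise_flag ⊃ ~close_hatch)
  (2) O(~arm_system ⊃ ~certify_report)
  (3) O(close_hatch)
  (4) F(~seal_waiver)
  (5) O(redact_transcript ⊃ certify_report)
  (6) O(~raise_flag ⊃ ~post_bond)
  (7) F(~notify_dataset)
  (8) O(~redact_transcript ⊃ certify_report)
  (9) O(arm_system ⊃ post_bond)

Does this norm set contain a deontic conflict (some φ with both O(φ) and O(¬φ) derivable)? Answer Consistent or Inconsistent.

Inconsistent

Premises 5 and 8 are O(redact_transcript ⊃ certify_report) and O(~redact_transcript ⊃ certify_report); every ideal world satisfies redact_transcript or ~redact_transcript, so in either case certify_report holds — hence O(certify_report).
Premise 2, O(~arm_system ⊃ ~certify_report), contraposes to O(certify_report ⊃ arm_system); with O(certify_report) we get O(arm_system).
Applying K to premise 9 (O(arm_system ⊃ post_bond)) and O(arm_system) yields O(post_bond).
Premise 6 is O(~raise_flag ⊃ ~post_bond); contrapositively O(post_bond ⊃ raise_flag). Since O(post_bond) holds, K gives O(raise_flag).
Applying K to premise 1 (O(raise_flag ⊃ ~close_hatch)) and O(raise_flag) yields O(~close_hatch).
But premise 3 directly asserts O(close_hatch).
We now have both O(~close_hatch) and O(close_hatch) — close_hatch is simultaneously obligatory and forbidden, violating the D-axiom.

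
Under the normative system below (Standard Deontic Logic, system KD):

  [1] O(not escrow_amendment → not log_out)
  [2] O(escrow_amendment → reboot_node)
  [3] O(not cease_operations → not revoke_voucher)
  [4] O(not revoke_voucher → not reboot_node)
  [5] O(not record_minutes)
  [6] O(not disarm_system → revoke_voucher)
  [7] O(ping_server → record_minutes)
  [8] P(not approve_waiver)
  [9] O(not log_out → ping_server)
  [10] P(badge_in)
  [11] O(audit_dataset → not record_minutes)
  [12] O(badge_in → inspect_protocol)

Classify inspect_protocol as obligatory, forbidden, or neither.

Premise 12 is O(badge_in → inspect_protocol), but O(badge_in) is not derivable from the premises (the permission P(badge_in) asserts only not O(not badge_in), not O(badge_in)), so it does not yield O(inspect_protocol).
No premise or chain of K-axiom applications forces O(inspect_protocol), and none forces O(not inspect_protocol). So inspect_protocol is neither obligatory nor forbidden under these norms.

Neither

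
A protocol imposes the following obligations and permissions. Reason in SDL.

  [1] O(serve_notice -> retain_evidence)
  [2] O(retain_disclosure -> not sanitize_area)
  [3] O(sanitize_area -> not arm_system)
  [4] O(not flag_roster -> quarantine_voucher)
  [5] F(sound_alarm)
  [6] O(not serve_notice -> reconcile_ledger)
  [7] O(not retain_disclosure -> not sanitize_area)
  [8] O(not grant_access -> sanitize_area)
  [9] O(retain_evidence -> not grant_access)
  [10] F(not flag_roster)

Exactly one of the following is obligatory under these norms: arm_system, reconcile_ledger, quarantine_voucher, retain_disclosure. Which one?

Premises 2 and 7 are O(retain_disclosure -> not sanitize_area) and O(not retain_disclosure -> not sanitize_area); every ideal world satisfies retain_disclosure or not retain_disclosure, so in either case not sanitize_area holds — hence O(not sanitize_area).
Premise 8 is O(not grant_access -> sanitize_area); contrapositively O(not sanitize_area -> grant_access). Since O(not sanitize_area) holds, K gives O(grant_access).
Premise 9 is O(retain_evidence -> not grant_access); contrapositively O(grant_access -> not retain_evidence). Since O(grant_access) holds, K gives O(not retain_evidence).
Premise 1 is O(serve_notice -> retain_evidence); contrapositively O(not retain_evidence -> not serve_notice). Since O(not retain_evidence) holds, K gives O(not serve_notice).
With premise 6, O(not serve_notice -> reconcile_ledger), the K-axiom yields O(reconcile_ledger).
So O(reconcile_ledger) holds — reconcile_ledger is obligatory. None of the other listed options is made obligatory by any chain of premises.

reconcile_ledger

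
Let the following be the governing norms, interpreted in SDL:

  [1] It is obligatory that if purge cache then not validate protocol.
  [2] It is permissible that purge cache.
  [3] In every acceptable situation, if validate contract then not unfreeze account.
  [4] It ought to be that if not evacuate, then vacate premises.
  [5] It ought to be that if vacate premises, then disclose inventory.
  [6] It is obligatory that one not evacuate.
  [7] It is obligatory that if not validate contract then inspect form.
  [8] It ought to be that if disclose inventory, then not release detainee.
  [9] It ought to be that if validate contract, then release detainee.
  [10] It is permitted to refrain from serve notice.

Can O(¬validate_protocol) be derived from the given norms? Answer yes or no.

No

Premise 1 is O(purge_cache → ¬validate_protocol), but O(purge_cache) is not derivable from the premises (the permission P(purge_cache) asserts only ¬O(¬purge_cache), not O(purge_cache)), so it does not yield O(¬validate_protocol).
No other premise forces O(¬validate_protocol). An ideal world satisfying every premise can still have ¬validate_protocol false, so O(¬validate_protocol) is not derivable.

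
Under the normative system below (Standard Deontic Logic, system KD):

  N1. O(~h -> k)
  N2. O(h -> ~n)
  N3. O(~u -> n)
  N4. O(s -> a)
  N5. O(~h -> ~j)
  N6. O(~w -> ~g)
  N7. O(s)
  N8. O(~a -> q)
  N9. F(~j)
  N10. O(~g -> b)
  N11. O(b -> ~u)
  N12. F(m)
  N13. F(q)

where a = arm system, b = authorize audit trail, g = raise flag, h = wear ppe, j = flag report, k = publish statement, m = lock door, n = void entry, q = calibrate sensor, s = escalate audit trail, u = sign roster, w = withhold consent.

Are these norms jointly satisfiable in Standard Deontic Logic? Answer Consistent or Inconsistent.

Consistent

Premise 8 is O(~a -> q), but O(~a) is not derivable from the premises, so it does not yield O(q).
So O(q) is not derivable, and the apparent clash with O(~q) does not arise.
A world satisfying every obligation exists (e.g. a=true, b=false, g=true, h=true, j=true, k=false, m=false, n=false, q=false, s=true, u=true, w=true); no atom is both obligatory and forbidden, so the set is consistent.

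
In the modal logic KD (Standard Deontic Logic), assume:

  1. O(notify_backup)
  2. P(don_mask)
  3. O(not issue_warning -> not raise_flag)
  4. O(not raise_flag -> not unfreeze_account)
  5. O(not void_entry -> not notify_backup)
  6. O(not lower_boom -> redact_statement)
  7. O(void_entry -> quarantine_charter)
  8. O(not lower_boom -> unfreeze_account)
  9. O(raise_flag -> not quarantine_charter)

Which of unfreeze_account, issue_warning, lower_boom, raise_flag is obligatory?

lower_boom

Premise 1 gives O(notify_backup).
The contrapositive of premise 5 (O(not void_entry -> not notify_backup)) is O(notify_backup -> void_entry), and O(notify_backup) is already established, so O(void_entry).
Premise 7 is O(void_entry -> quarantine_charter); since O(void_entry), deontic closure gives O(quarantine_charter).
Premise 9 is O(raise_flag -> not quarantine_charter); contrapositively O(quarantine_charter -> not raise_flag). Since O(quarantine_charter) holds, K gives O(not raise_flag).
With premise 4, O(not raise_flag -> not unfreeze_account), the K-axiom yields O(not unfreeze_account).
Premise 8, O(not lower_boom -> unfreeze_account), contraposes to O(not unfreeze_account -> lower_boom); with O(not unfreeze_account) we get O(lower_boom).
So O(lower_boom) holds — lower_boom is obligatory. None of the other listed options is made obligatory by any chain of premises.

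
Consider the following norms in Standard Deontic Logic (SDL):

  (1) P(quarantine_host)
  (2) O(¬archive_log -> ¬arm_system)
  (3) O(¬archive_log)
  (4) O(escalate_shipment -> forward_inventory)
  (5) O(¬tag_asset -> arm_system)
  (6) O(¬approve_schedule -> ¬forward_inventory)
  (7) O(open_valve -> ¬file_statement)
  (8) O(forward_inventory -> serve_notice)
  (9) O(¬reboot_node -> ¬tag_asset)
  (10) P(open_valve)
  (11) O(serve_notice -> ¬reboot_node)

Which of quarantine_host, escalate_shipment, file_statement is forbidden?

escalate_shipment

Premise 3 gives O(¬archive_log).
From O(¬archive_log) and premise 2, O(¬archive_log -> ¬arm_system), we obtain O(¬arm_system).
The contrapositive of premise 5 (O(¬tag_asset -> arm_system)) is O(¬arm_system -> tag_asset), and O(¬arm_system) is already established, so O(tag_asset).
The contrapositive of premise 9 (O(¬reboot_node -> ¬tag_asset)) is O(tag_asset -> reboot_node), and O(tag_asset) is already established, so O(reboot_node).
The contrapositive of premise 11 (O(serve_notice -> ¬reboot_node)) is O(reboot_node -> ¬serve_notice), and O(reboot_node) is already established, so O(¬serve_notice).
The contrapositive of premise 8 (O(forward_inventory -> serve_notice)) is O(¬serve_notice -> ¬forward_inventory), and O(¬serve_notice) is already established, so O(¬forward_inventory).
Premise 4, O(escalate_shipment -> forward_inventory), contraposes to O(¬forward_inventory -> ¬escalate_shipment); with O(¬forward_inventory) we get O(¬escalate_shipment).
So O(¬escalate_shipment) holds, i.e. escalate_shipment is forbidden. None of the other listed options is forbidden under the premises.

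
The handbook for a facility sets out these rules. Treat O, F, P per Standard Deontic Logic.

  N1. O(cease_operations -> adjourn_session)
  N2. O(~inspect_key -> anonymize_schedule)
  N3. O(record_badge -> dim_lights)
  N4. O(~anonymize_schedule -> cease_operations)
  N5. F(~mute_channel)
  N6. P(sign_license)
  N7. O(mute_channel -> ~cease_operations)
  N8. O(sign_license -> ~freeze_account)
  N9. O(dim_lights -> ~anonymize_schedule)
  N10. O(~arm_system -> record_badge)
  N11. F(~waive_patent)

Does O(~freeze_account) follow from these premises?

No

Premise 8 is O(sign_license -> ~freeze_account), but O(sign_license) is not derivable from the premises (the permission P(sign_license) asserts only ~O(~sign_license), not O(sign_license)), so it does not yield O(~freeze_account).
No other premise forces O(~freeze_account). An ideal world satisfying every premise can still have ~freeze_account false, so O(~freeze_account) is not derivable.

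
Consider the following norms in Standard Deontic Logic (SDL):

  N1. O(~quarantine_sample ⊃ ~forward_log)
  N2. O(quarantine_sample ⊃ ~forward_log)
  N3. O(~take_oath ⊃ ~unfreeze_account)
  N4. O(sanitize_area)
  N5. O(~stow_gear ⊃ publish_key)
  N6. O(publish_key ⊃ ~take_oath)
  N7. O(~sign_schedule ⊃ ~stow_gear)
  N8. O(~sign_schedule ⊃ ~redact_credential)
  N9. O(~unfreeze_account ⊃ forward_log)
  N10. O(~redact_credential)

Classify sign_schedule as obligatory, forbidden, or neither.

Obligatory

Premises 1 and 2 cover both cases: O(~quarantine_sample ⊃ ~forward_log) and O(quarantine_sample ⊃ ~forward_log). Since ~quarantine_sample ∨ quarantine_sample is a tautology, O(~forward_log) follows.
Premise 9 is O(~unfreeze_account ⊃ forward_log); contrapositively O(~forward_log ⊃ unfreeze_account). Since O(~forward_log) holds, K gives O(unfreeze_account).
Premise 3 is O(~take_oath ⊃ ~unfreeze_account); contrapositively O(unfreeze_account ⊃ take_oath). Since O(unfreeze_account) holds, K gives O(take_oath).
Premise 6, O(publish_key ⊃ ~take_oath), contraposes to O(take_oath ⊃ ~publish_key); with O(take_oath) we get O(~publish_key).
Premise 5, O(~stow_gear ⊃ publish_key), contraposes to O(~publish_key ⊃ stow_gear); with O(~publish_key) we get O(stow_gear).
The contrapositive of premise 7 (O(~sign_schedule ⊃ ~stow_gear)) is O(stow_gear ⊃ sign_schedule), and O(stow_gear) is already established, so O(sign_schedule).
Premises 4, 8, 10 do not contribute to this derivation.
Hence sign_schedule is obligatory.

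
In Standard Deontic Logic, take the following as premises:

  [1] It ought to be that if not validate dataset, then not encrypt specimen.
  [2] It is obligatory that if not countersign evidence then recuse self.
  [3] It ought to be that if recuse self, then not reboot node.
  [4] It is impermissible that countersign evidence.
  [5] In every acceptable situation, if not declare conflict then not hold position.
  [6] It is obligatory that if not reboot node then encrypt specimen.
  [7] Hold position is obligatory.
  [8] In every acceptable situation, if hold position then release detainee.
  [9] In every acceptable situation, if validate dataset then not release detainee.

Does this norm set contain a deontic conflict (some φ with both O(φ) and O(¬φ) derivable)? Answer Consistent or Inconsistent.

Premise 4 is F(countersign_evidence), i.e. O(¬countersign_evidence).
From O(¬countersign_evidence) and premise 2, O(¬countersign_evidence → recuse_self), we obtain O(recuse_self).
Applying K to premise 3 (O(recuse_self → ¬reboot_node)) and O(recuse_self) yields O(¬reboot_node).
From O(¬reboot_node) and premise 6, O(¬reboot_node → encrypt_specimen), we obtain O(encrypt_specimen).
The contrapositive of premise 1 (O(¬validate_dataset → ¬encrypt_specimen)) is O(encrypt_specimen → validate_dataset), and O(encrypt_specimen) is already established, so O(validate_dataset).
From O(validate_dataset) and premise 9, O(validate_dataset → ¬release_detainee), we obtain O(¬release_detainee).
The contrapositive of premise 8 (O(hold_position → release_detainee)) is O(¬release_detainee → ¬hold_position), and O(¬release_detainee) is already established, so O(¬hold_position).
But premise 7 directly asserts O(hold_position).
We now have both O(¬hold_position) and O(hold_position) — hold_position is simultaneously obligatory and forbidden, violating the D-axiom.

Inconsistent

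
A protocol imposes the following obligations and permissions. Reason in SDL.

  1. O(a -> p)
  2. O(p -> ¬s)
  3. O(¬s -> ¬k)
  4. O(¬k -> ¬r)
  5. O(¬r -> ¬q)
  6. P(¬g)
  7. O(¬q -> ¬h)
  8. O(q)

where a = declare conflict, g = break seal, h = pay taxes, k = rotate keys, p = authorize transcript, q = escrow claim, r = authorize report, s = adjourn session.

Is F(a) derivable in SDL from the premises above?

Yes

From premise 8 we have O(q).
The contrapositive of premise 5 (O(¬r -> ¬q)) is O(q -> r), and O(q) is already established, so O(r).
The contrapositive of premise 4 (O(¬k -> ¬r)) is O(r -> k), and O(r) is already established, so O(k).
The contrapositive of premise 3 (O(¬s -> ¬k)) is O(k -> s), and O(k) is already established, so O(s).
The contrapositive of premise 2 (O(p -> ¬s)) is O(s -> ¬p), and O(s) is already established, so O(¬p).
Premise 1 is O(a -> p); contrapositively O(¬p -> ¬a). Since O(¬p) holds, K gives O(¬a).
Premises 6, 7 do not contribute to this derivation.
So O(¬a) holds, i.e. F(a). The claim follows.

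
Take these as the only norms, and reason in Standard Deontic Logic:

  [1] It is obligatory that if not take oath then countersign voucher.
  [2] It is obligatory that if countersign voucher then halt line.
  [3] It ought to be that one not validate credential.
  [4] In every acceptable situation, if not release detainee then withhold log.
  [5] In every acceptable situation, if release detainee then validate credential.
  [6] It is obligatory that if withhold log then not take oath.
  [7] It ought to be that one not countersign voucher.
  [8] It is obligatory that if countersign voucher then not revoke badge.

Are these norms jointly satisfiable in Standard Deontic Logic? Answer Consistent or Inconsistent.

Inconsistent

From premise 7 we have O(¬countersign_voucher).
The contrapositive of premise 1 (O(¬take_oath → countersign_voucher)) is O(¬countersign_voucher → take_oath), and O(¬countersign_voucher) is already established, so O(take_oath).
Premise 6 is O(withhold_log → ¬take_oath); contrapositively O(take_oath → ¬withhold_log). Since O(take_oath) holds, K gives O(¬withhold_log).
The contrapositive of premise 4 (O(¬release_detainee → withhold_log)) is O(¬withhold_log → release_detainee), and O(¬withhold_log) is already established, so O(release_detainee).
With premise 5, O(release_detainee → validate_credential), the K-axiom yields O(validate_credential).
But premise 3 directly asserts O(¬validate_credential).
We now have both O(validate_credential) and O(¬validate_credential) — validate_credential is simultaneously obligatory and forbidden, violating the D-axiom.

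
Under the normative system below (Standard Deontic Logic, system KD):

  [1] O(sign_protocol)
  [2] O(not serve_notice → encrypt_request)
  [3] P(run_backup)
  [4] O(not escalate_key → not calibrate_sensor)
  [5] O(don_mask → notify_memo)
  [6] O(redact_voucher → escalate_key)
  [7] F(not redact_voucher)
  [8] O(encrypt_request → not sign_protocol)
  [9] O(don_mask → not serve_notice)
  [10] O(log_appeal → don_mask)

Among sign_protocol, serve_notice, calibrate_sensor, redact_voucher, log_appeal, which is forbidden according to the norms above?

Premise 1 gives O(sign_protocol).
Premise 8 is O(encrypt_request → not sign_protocol); contrapositively O(sign_protocol → not encrypt_request). Since O(sign_protocol) holds, K gives O(not encrypt_request).
Premise 2, O(not serve_notice → encrypt_request), contraposes to O(not encrypt_request → serve_notice); with O(not encrypt_request) we get O(serve_notice).
The contrapositive of premise 9 (O(don_mask → not serve_notice)) is O(serve_notice → not don_mask), and O(serve_notice) is already established, so O(not don_mask).
Premise 10 is O(log_appeal → don_mask); contrapositively O(not don_mask → not log_appeal). Since O(not don_mask) holds, K gives O(not log_appeal).
So O(not log_appeal) holds, i.e. log_appeal is forbidden. None of the other listed options is forbidden under the premises.

log_appeal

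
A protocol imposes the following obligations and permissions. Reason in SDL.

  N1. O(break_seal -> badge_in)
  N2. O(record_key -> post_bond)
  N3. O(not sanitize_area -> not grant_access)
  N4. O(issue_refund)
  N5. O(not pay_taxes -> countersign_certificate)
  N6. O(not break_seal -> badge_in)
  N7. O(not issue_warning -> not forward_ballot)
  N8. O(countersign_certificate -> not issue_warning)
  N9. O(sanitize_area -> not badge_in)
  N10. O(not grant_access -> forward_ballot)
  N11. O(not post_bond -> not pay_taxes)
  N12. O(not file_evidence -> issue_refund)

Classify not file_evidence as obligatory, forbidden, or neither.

Premise 12 is O(not file_evidence -> issue_refund); even if O(issue_refund) held, inferring O(not file_evidence) would be affirming the consequent — invalid.
No premise or chain of K-axiom applications forces O(not file_evidence), and none forces O(file_evidence). So not file_evidence is neither obligatory nor forbidden under these norms.

Neither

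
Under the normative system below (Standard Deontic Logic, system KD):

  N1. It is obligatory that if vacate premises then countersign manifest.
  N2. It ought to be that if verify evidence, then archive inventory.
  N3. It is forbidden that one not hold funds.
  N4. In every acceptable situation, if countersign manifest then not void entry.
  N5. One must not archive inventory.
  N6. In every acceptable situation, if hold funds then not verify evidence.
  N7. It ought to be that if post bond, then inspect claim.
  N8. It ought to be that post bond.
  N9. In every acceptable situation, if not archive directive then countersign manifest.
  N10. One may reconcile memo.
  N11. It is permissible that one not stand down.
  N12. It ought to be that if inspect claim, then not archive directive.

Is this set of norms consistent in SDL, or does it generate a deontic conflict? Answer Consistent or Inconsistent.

Consistent

Premise 2 is O(verify_evidence → archive_inventory), but O(verify_evidence) is not derivable from the premises, so it does not yield O(archive_inventory).
So O(archive_inventory) is not derivable, and the apparent clash with O(¬archive_inventory) does not arise.
A world satisfying every obligation exists (e.g. archive_directive=false, archive_inventory=false, countersign_manifest=true, hold_funds=true, inspect_claim=true, post_bond=true, reconcile_memo=false, stand_down=false, vacate_premises=false, verify_evidence=false, void_entry=false); no atom is both obligatory and forbidden, so the set is consistent.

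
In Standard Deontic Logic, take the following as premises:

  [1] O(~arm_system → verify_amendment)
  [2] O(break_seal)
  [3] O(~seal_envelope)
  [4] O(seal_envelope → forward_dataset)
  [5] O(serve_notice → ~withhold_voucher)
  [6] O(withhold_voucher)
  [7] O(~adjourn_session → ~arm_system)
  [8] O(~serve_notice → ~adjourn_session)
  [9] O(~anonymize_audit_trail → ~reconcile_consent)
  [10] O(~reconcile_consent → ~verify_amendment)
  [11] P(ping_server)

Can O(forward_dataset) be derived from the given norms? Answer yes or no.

Premise 4 is O(seal_envelope → forward_dataset), but O(seal_envelope) is not derivable from the premises, so it does not yield O(forward_dataset).
No other premise forces O(forward_dataset). An ideal world satisfying every premise can still have forward_dataset false, so O(forward_dataset) is not derivable.

No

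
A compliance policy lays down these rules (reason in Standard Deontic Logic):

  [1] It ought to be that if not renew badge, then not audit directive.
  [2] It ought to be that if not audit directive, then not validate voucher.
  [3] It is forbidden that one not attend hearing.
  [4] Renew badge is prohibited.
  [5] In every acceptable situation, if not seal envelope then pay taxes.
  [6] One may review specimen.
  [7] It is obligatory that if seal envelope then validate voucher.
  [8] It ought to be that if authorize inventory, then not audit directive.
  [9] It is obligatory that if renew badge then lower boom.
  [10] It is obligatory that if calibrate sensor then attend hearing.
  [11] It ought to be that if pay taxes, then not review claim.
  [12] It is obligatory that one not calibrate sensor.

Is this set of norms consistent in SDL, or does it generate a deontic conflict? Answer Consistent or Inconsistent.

Premise 10 is O(calibrate_sensor → attend_hearing); even if O(attend_hearing) held, inferring O(calibrate_sensor) would be affirming the consequent — invalid.
So O(calibrate_sensor) is not derivable, and the apparent clash with O(¬calibrate_sensor) does not arise.
A world satisfying every obligation exists (e.g. attend_hearing=true, audit_directive=false, authorize_inventory=false, calibrate_sensor=false, lower_boom=false, pay_taxes=true, renew_badge=false, review_claim=false, review_specimen=false, seal_envelope=false, validate_voucher=false); no atom is both obligatory and forbidden, so the set is consistent.

Consistent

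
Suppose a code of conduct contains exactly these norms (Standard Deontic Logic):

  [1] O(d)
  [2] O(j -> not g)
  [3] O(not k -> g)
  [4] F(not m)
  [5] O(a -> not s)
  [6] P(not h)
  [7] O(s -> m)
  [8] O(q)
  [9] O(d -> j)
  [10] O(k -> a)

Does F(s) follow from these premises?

Premise 1 gives O(d).
From O(d) and premise 9, O(d -> j), we obtain O(j).
Applying K to premise 2 (O(j -> not g)) and O(j) yields O(not g).
Premise 3 is O(not k -> g); contrapositively O(not g -> k). Since O(not g) holds, K gives O(k).
Premise 10 is O(k -> a); since O(k), deontic closure gives O(a).
From O(a) and premise 5, O(a -> not s), we obtain O(not s).
Premises 4, 6, 7, 8 do not contribute to this derivation.
So O(not s) holds, i.e. F(s). The claim follows.

Yes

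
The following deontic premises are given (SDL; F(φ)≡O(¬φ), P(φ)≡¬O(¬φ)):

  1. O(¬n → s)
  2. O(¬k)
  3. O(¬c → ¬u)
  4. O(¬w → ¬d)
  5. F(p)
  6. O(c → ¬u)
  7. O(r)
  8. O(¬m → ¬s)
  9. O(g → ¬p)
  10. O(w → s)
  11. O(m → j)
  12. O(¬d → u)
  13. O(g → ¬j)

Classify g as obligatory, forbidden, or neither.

Forbidden

Premises 6 and 3 cover both cases: O(c → ¬u) and O(¬c → ¬u). Since c ∨ ¬c is a tautology, O(¬u) follows.
The contrapositive of premise 12 (O(¬d → u)) is O(¬u → d), and O(¬u) is already established, so O(d).
The contrapositive of premise 4 (O(¬w → ¬d)) is O(d → w), and O(d) is already established, so O(w).
With premise 10, O(w → s), the K-axiom yields O(s).
Premise 8 is O(¬m → ¬s); contrapositively O(s → m). Since O(s) holds, K gives O(m).
Premise 11 is O(m → j); since O(m), deontic closure gives O(j).
Premise 13 is O(g → ¬j); contrapositively O(j → ¬g). Since O(j) holds, K gives O(¬g).
Premises 1, 2, 5, 7, 9 do not contribute to this derivation.
Thus O(¬g), which is F(g): g is forbidden.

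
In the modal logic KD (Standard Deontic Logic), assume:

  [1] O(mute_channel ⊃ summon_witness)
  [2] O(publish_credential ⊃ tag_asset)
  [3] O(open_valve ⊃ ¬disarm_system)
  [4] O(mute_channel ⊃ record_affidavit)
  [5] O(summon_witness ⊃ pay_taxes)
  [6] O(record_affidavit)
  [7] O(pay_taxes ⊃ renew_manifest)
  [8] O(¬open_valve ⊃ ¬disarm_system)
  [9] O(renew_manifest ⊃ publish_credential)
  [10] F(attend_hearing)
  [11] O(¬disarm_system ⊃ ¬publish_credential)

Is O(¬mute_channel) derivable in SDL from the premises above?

Premises 3 and 8 cover both cases: O(open_valve ⊃ ¬disarm_system) and O(¬open_valve ⊃ ¬disarm_system). Since open_valve ∨ ¬open_valve is a tautology, O(¬disarm_system) follows.
Premise 11 is O(¬disarm_system ⊃ ¬publish_credential); since O(¬disarm_system), deontic closure gives O(¬publish_credential).
The contrapositive of premise 9 (O(renew_manifest ⊃ publish_credential)) is O(¬publish_credential ⊃ ¬renew_manifest), and O(¬publish_credential) is already established, so O(¬renew_manifest).
The contrapositive of premise 7 (O(pay_taxes ⊃ renew_manifest)) is O(¬renew_manifest ⊃ ¬pay_taxes), and O(¬renew_manifest) is already established, so O(¬pay_taxes).
Premise 5, O(summon_witness ⊃ pay_taxes), contraposes to O(¬pay_taxes ⊃ ¬summon_witness); with O(¬pay_taxes) we get O(¬summon_witness).
The contrapositive of premise 1 (O(mute_channel ⊃ summon_witness)) is O(¬summon_witness ⊃ ¬mute_channel), and O(¬summon_witness) is already established, so O(¬mute_channel).
Premises 2, 4, 6, 10 do not contribute to this derivation.
So O(¬mute_channel) follows.

Yes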